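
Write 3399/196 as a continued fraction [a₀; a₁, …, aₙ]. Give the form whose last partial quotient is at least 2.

3399 = 17×196 + 67
196 = 2×67 + 62
67 = 1×62 + 5
62 = 12×5 + 2
5 = 2×2 + 1
2 = 2×1 + 0  (stop)
So 3399/196 = [17; 2, 1, 12, 2, 2].

[17; 2, 1, 12, 2, 2]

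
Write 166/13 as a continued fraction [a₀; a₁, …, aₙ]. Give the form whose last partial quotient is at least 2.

166 = 12*13 + 10
13 = 1*10 + 3
10 = 3*3 + 1
3 = 3*1 + 0  (stop)
So 166/13 = [12; 1, 3, 3].

[12; 1, 3, 3]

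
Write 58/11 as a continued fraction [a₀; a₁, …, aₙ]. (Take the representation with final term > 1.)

[5; 3, 1, 2]

58 = 5×11 + 3
11 = 3×3 + 2
3 = 1×2 + 1
2 = 2×1 + 0  (stop)
So 58/11 = [5; 3, 1, 2].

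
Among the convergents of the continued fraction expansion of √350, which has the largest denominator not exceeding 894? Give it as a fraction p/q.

16482/881

√350 = [18; 1, 2, 2, 2, 1, 36, …] (period length 6).
Convergents:
  p_0/q_0 = 18/1
  p_1/q_1 = 19/1
  p_2/q_2 = 56/3
  p_3/q_3 = 131/7
  p_4/q_4 = 318/17
  p_5/q_5 = 449/24
  p_6/q_6 = 16482/881
  p_7/q_7 = 16931/905
q_6 = 881 ≤ 894 < 905 = q_7, so the answer is 16482/881.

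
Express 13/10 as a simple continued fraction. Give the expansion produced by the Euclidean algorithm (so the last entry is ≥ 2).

[1; 3, 3]

13 = 1·10 + 3
10 = 3·3 + 1
3 = 3·1 + 0  (stop)
So 13/10 = [1; 3, 3].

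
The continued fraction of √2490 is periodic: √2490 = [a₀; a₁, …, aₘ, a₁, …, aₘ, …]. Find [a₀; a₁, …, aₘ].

a₀ = ⌊√2490⌋ = 49.
With m₀=0, d₀=1 and mₖ₊₁ = dₖaₖ − mₖ, dₖ₊₁ = (n − mₖ₊₁²)/dₖ, aₖ₊₁ = ⌊(a₀+mₖ₊₁)/dₖ₊₁⌋:
  k=1: m=49, d=89, a=1
  k=2: m=40, d=10, a=8
  k=3: m=40, d=89, a=1
  k=4: m=49, d=1, a=98
d=1 and a=2a₀=98 at k=4, so the next step gives (m, d) = (49, 89) again — its k=1 value — and the period has length 4.

[49; 1, 8, 1, 98]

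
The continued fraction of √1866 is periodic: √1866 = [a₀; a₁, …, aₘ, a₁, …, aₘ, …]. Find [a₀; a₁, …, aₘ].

[43; 5, 14, 5, 86]

a₀ = ⌊√1866⌋ = 43.
With m₀=0, d₀=1 and mₖ₊₁ = dₖaₖ − mₖ, dₖ₊₁ = (n − mₖ₊₁²)/dₖ, aₖ₊₁ = ⌊(a₀+mₖ₊₁)/dₖ₊₁⌋:
  k=1: m=43, d=17, a=5
  k=2: m=42, d=6, a=14
  k=3: m=42, d=17, a=5
  k=4: m=43, d=1, a=86
d=1 and a=2a₀=86 at k=4, so the next step gives (m, d) = (43, 17) again — its k=1 value — and the period has length 4.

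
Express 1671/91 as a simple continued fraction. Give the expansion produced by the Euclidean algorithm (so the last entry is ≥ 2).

1671 = 18*91 + 33
91 = 2*33 + 25
33 = 1*25 + 8
25 = 3*8 + 1
8 = 8*1 + 0  (stop)
So 1671/91 = [18; 2, 1, 3, 8].

[18; 2, 1, 3, 8]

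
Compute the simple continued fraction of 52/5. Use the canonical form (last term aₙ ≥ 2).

[10; 2, 2]

52 = 10*5 + 2
5 = 2*2 + 1
2 = 2*1 + 0  (stop)
So 52/5 = [10; 2, 2].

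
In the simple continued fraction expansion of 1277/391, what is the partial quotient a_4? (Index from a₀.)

1277 = 3·391 + 104   →  a_0 = 3
391 = 3·104 + 79   →  a_1 = 3
104 = 1·79 + 25   →  a_2 = 1
79 = 3·25 + 4   →  a_3 = 3
25 = 6·4 + 1   →  a_4 = 6

6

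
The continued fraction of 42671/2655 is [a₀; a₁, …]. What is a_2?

42671 = 16·2655 + 191   →  a_0 = 16
2655 = 13·191 + 172   →  a_1 = 13
191 = 1·172 + 19   →  a_2 = 1

1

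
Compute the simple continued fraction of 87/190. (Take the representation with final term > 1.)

87 = 0*190 + 87
190 = 2*87 + 16
87 = 5*16 + 7
16 = 2*7 + 2
7 = 3*2 + 1
2 = 2*1 + 0  (stop)
So 87/190 = [0; 2, 5, 2, 3, 2].

[0; 2, 5, 2, 3, 2]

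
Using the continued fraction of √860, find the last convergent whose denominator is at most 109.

1261/43

√860 = [29; 3, 14, 3, 58, …] (period length 4).
Convergents:
  p_0/q_0 = 29/1
  p_1/q_1 = 88/3
  p_2/q_2 = 1261/43
  p_3/q_3 = 3871/132
q_2 = 43 ≤ 109 < 132 = q_3, so the answer is 1261/43.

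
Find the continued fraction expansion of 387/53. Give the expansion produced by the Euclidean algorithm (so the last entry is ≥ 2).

[7; 3, 3, 5]

387 = 7·53 + 16
53 = 3·16 + 5
16 = 3·5 + 1
5 = 5·1 + 0  (stop)
So 387/53 = [7; 3, 3, 5].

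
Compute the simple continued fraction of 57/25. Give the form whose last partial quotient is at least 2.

[2; 3, 1, 1, 3]

57 = 2*25 + 7
25 = 3*7 + 4
7 = 1*4 + 3
4 = 1*3 + 1
3 = 3*1 + 0  (stop)
So 57/25 = [2; 3, 1, 1, 3].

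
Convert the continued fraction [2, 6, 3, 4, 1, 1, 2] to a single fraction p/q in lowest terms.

1008/467

Fold from the inside: start with 2/1.
  1 + 1/2 = 3/2
  1 + 2/3 = 5/3
  4 + 3/5 = 23/5
  3 + 5/23 = 74/23
  6 + 23/74 = 467/74
  2 + 74/467 = 1008/467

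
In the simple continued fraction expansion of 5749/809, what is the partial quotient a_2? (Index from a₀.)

2

5749 = 7·809 + 86   →  a_0 = 7
809 = 9·86 + 35   →  a_1 = 9
86 = 2·35 + 16   →  a_2 = 2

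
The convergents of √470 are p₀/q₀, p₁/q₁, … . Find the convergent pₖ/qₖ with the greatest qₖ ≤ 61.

1149/53

√470 = [21; 1, 2, 8, 2, 1, 42, …] (period length 6).
Convergents:
  p_0/q_0 = 21/1
  p_1/q_1 = 22/1
  p_2/q_2 = 65/3
  p_3/q_3 = 542/25
  p_4/q_4 = 1149/53
  p_5/q_5 = 1691/78
q_4 = 53 ≤ 61 < 78 = q_5, so the answer is 1149/53.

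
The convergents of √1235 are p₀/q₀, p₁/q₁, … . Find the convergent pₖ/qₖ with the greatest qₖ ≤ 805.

√1235 = [35; 7, 70, …] (period length 2).
Convergents:
  p_0/q_0 = 35/1
  p_1/q_1 = 246/7
  p_2/q_2 = 17255/491
  p_3/q_3 = 121031/3444
q_2 = 491 ≤ 805 < 3444 = q_3, so the answer is 17255/491.

17255/491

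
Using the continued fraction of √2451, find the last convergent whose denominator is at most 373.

6535/132

√2451 = [49; 1, 1, 32, 1, 1, 98, …] (period length 6).
Convergents:
  p_0/q_0 = 49/1
  p_1/q_1 = 50/1
  p_2/q_2 = 99/2
  p_3/q_3 = 3218/65
  p_4/q_4 = 3317/67
  p_5/q_5 = 6535/132
  p_6/q_6 = 643747/13003
q_5 = 132 ≤ 373 < 13003 = q_6, so the answer is 6535/132.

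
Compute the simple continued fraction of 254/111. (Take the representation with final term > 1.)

254 = 2*111 + 32
111 = 3*32 + 15
32 = 2*15 + 2
15 = 7*2 + 1
2 = 2*1 + 0  (stop)
So 254/111 = [2; 3, 2, 7, 2].

[2; 3, 2, 7, 2]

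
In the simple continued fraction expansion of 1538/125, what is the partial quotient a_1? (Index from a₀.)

1538 = 12·125 + 38   →  a_0 = 12
125 = 3·38 + 11   →  a_1 = 3

3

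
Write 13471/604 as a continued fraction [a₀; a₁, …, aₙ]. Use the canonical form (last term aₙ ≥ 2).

[22; 3, 3, 3, 18]

13471 = 22*604 + 183
604 = 3*183 + 55
183 = 3*55 + 18
55 = 3*18 + 1
18 = 18*1 + 0  (stop)
So 13471/604 = [22; 3, 3, 3, 18].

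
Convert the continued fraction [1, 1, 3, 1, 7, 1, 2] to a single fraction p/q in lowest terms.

228/127

Using pₖ = aₖpₖ₋₁ + pₖ₋₂ and qₖ = aₖqₖ₋₁ + qₖ₋₂:
  k=0: a=1, p=1, q=1
  k=1: a=1, p=2, q=1
  k=2: a=3, p=7, q=4
  k=3: a=1, p=9, q=5
  k=4: a=7, p=70, q=39
  k=5: a=1, p=79, q=44
  k=6: a=2, p=228, q=127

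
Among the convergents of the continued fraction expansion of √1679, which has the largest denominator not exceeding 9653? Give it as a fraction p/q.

137719/3361

√1679 = [40; 1, 39, 1, 80, …] (period length 4).
Convergents:
  p_0/q_0 = 40/1
  p_1/q_1 = 41/1
  p_2/q_2 = 1639/40
  p_3/q_3 = 1680/41
  p_4/q_4 = 136039/3320
  p_5/q_5 = 137719/3361
  p_6/q_6 = 5507080/134399
q_5 = 3361 ≤ 9653 < 134399 = q_6, so the answer is 137719/3361.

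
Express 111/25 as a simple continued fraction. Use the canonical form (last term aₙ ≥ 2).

111 = 4*25 + 11
25 = 2*11 + 3
11 = 3*3 + 2
3 = 1*2 + 1
2 = 2*1 + 0  (stop)
So 111/25 = [4; 2, 3, 1, 2].

[4; 2, 3, 1, 2]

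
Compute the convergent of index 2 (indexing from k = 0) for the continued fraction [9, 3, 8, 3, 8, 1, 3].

233/25

Using pₖ = aₖpₖ₋₁ + pₖ₋₂, qₖ = aₖqₖ₋₁ + qₖ₋₂ (with p₋₁=1, p₋₂=0, q₋₁=0, q₋₂=1):
  k=0: a=9, p=9, q=1
  k=1: a=3, p=28, q=3
  k=2: a=8, p=233, q=25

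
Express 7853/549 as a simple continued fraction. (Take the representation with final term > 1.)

[14; 3, 3, 2, 11, 2]

7853 = 14×549 + 167
549 = 3×167 + 48
167 = 3×48 + 23
48 = 2×23 + 2
23 = 11×2 + 1
2 = 2×1 + 0  (stop)
So 7853/549 = [14; 3, 3, 2, 11, 2].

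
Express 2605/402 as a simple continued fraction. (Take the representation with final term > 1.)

[6; 2, 12, 16]

2605 = 6·402 + 193
402 = 2·193 + 16
193 = 12·16 + 1
16 = 16·1 + 0  (stop)
So 2605/402 = [6; 2, 12, 16].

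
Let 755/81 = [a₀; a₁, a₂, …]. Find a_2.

755 = 9·81 + 26   →  a_0 = 9
81 = 3·26 + 3   →  a_1 = 3
26 = 8·3 + 2   →  a_2 = 8

8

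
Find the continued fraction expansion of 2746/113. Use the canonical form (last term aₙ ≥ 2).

2746 = 24·113 + 34
113 = 3·34 + 11
34 = 3·11 + 1
11 = 11·1 + 0  (stop)
So 2746/113 = [24; 3, 3, 11].

[24; 3, 3, 11]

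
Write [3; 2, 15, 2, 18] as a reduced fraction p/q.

Using pₖ = aₖpₖ₋₁ + pₖ₋₂ and qₖ = aₖqₖ₋₁ + qₖ₋₂:
  k=0: a=3, p=3, q=1
  k=1: a=2, p=7, q=2
  k=2: a=15, p=108, q=31
  k=3: a=2, p=223, q=64
  k=4: a=18, p=4122, q=1183

4122/1183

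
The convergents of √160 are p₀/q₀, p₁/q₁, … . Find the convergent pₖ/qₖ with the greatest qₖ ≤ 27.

253/20

√160 = [12; 1, 1, 1, 5, 1, 1, 1, 24, …] (period length 8).
Convergents:
  p_0/q_0 = 12/1
  p_1/q_1 = 13/1
  p_2/q_2 = 25/2
  p_3/q_3 = 38/3
  p_4/q_4 = 215/17
  p_5/q_5 = 253/20
  p_6/q_6 = 468/37
q_5 = 20 ≤ 27 < 37 = q_6, so the answer is 253/20.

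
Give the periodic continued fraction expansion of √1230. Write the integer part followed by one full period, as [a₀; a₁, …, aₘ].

a₀ = ⌊√1230⌋ = 35.
With m₀=0, d₀=1 and mₖ₊₁ = dₖaₖ − mₖ, dₖ₊₁ = (n − mₖ₊₁²)/dₖ, aₖ₊₁ = ⌊(a₀+mₖ₊₁)/dₖ₊₁⌋:
  k=1: m=35, d=5, a=14
  k=2: m=35, d=1, a=70
d=1 and a=2a₀=70 at k=2, so the next step gives (m, d) = (35, 5) again — its k=1 value — and the period has length 2.

[35; 14, 70]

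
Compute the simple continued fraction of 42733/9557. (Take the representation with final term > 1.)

42733 = 4×9557 + 4505
9557 = 2×4505 + 547
4505 = 8×547 + 129
547 = 4×129 + 31
129 = 4×31 + 5
31 = 6×5 + 1
5 = 5×1 + 0  (stop)
So 42733/9557 = [4; 2, 8, 4, 4, 6, 5].

[4; 2, 8, 4, 4, 6, 5]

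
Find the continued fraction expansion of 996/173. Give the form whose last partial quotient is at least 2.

[5; 1, 3, 8, 2, 2]

996 = 5·173 + 131
173 = 1·131 + 42
131 = 3·42 + 5
42 = 8·5 + 2
5 = 2·2 + 1
2 = 2·1 + 0  (stop)
So 996/173 = [5; 1, 3, 8, 2, 2].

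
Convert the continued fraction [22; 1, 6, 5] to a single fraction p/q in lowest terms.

Fold from the inside: start with 5/1.
  6 + 1/5 = 31/5
  1 + 5/31 = 36/31
  22 + 31/36 = 823/36

823/36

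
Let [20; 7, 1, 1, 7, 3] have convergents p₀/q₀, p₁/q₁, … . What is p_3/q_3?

Using pₖ = aₖpₖ₋₁ + pₖ₋₂, qₖ = aₖqₖ₋₁ + qₖ₋₂ (with p₋₁=1, p₋₂=0, q₋₁=0, q₋₂=1):
  k=0: a=20, p=20, q=1
  k=1: a=7, p=141, q=7
  k=2: a=1, p=161, q=8
  k=3: a=1, p=302, q=15

302/15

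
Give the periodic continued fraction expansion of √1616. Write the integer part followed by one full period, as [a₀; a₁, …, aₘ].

a₀ = ⌊√1616⌋ = 40.

[40; 5, 80]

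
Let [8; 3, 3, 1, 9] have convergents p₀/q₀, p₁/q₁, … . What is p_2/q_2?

Using pₖ = aₖpₖ₋₁ + pₖ₋₂, qₖ = aₖqₖ₋₁ + qₖ₋₂ (with p₋₁=1, p₋₂=0, q₋₁=0, q₋₂=1):
  k=0: a=8, p=8, q=1
  k=1: a=3, p=25, q=3
  k=2: a=3, p=83, q=10

83/10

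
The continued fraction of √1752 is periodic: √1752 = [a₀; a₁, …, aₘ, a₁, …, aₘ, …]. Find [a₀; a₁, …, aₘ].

a₀ = ⌊√1752⌋ = 41.

[41; 1, 5, 1, 82]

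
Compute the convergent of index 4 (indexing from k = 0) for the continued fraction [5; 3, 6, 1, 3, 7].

Using pₖ = aₖpₖ₋₁ + pₖ₋₂, qₖ = aₖqₖ₋₁ + qₖ₋₂ (with p₋₁=1, p₋₂=0, q₋₁=0, q₋₂=1):
  k=0: a=5, p=5, q=1
  k=1: a=3, p=16, q=3
  k=2: a=6, p=101, q=19
  k=3: a=1, p=117, q=22
  k=4: a=3, p=452, q=85

452/85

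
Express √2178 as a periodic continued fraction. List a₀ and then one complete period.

[46; 1, 2, 46, 2, 1, 92]

a₀ = ⌊√2178⌋ = 46.
With m₀=0, d₀=1 and mₖ₊₁ = dₖaₖ − mₖ, dₖ₊₁ = (n − mₖ₊₁²)/dₖ, aₖ₊₁ = ⌊(a₀+mₖ₊₁)/dₖ₊₁⌋:
  k=1: m=46, d=62, a=1
  k=2: m=16, d=31, a=2
  k=3: m=46, d=2, a=46
  k=4: m=46, d=31, a=2
  k=5: m=16, d=62, a=1
  k=6: m=46, d=1, a=92
d=1 and a=2a₀=92 at k=6, so the next step gives (m, d) = (46, 62) again — its k=1 value — and the period has length 6.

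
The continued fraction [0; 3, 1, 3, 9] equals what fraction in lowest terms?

Fold from the inside: start with 9/1.
  3 + 1/9 = 28/9
  1 + 9/28 = 37/28
  3 + 28/37 = 139/37
  0 + 37/139 = 37/139

37/139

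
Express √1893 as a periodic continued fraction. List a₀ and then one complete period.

[43; 1, 1, 28, 1, 1, 86]

a₀ = ⌊√1893⌋ = 43.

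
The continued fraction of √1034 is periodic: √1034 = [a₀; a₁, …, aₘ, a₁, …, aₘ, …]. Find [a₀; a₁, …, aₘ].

[32; 6, 2, 2, 2, 6, 64]

a₀ = ⌊√1034⌋ = 32.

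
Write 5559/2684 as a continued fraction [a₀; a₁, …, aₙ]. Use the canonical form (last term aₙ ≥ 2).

[2; 14, 19, 10]

5559 = 2×2684 + 191
2684 = 14×191 + 10
191 = 19×10 + 1
10 = 10×1 + 0  (stop)
So 5559/2684 = [2; 14, 19, 10].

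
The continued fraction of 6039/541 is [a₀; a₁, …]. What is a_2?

6

6039 = 11·541 + 88   →  a_0 = 11
541 = 6·88 + 13   →  a_1 = 6
88 = 6·13 + 10   →  a_2 = 6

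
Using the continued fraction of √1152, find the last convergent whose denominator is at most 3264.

39202/1155

√1152 = [33; 1, 15, 1, 66, …] (period length 4).
Convergents:
  p_0/q_0 = 33/1
  p_1/q_1 = 34/1
  p_2/q_2 = 543/16
  p_3/q_3 = 577/17
  p_4/q_4 = 38625/1138
  p_5/q_5 = 39202/1155
  p_6/q_6 = 626655/18463
q_5 = 1155 ≤ 3264 < 18463 = q_6, so the answer is 39202/1155.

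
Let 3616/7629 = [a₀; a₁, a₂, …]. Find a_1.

2

3616 = 0·7629 + 3616   →  a_0 = 0
7629 = 2·3616 + 397   →  a_1 = 2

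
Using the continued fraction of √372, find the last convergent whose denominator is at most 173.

1678/87

√372 = [19; 3, 2, 12, 2, 3, 38, …] (period length 6).
Convergents:
  p_0/q_0 = 19/1
  p_1/q_1 = 58/3
  p_2/q_2 = 135/7
  p_3/q_3 = 1678/87
  p_4/q_4 = 3491/181
q_3 = 87 ≤ 173 < 181 = q_4, so the answer is 1678/87.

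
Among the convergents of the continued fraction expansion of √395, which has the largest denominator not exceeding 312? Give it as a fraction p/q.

6181/311

√395 = [19; 1, 6, 1, 38, …] (period length 4).
Convergents:
  p_0/q_0 = 19/1
  p_1/q_1 = 20/1
  p_2/q_2 = 139/7
  p_3/q_3 = 159/8
  p_4/q_4 = 6181/311
  p_5/q_5 = 6340/319
q_4 = 311 ≤ 312 < 319 = q_5, so the answer is 6181/311.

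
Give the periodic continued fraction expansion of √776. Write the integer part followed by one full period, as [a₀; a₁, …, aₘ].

[27; 1, 5, 1, 54]

a₀ = ⌊√776⌋ = 27.
With m₀=0, d₀=1 and mₖ₊₁ = dₖaₖ − mₖ, dₖ₊₁ = (n − mₖ₊₁²)/dₖ, aₖ₊₁ = ⌊(a₀+mₖ₊₁)/dₖ₊₁⌋:
  k=1: m=27, d=47, a=1
  k=2: m=20, d=8, a=5
  k=3: m=20, d=47, a=1
  k=4: m=27, d=1, a=54
d=1 and a=2a₀=54 at k=4, so the next step gives (m, d) = (27, 47) again — its k=1 value — and the period has length 4.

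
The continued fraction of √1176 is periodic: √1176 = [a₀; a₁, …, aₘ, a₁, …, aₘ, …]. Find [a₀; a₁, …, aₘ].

[34; 3, 2, 2, 2, 3, 68]

a₀ = ⌊√1176⌋ = 34.
With m₀=0, d₀=1 and mₖ₊₁ = dₖaₖ − mₖ, dₖ₊₁ = (n − mₖ₊₁²)/dₖ, aₖ₊₁ = ⌊(a₀+mₖ₊₁)/dₖ₊₁⌋:
  k=1: m=34, d=20, a=3
  k=2: m=26, d=25, a=2
  k=3: m=24, d=24, a=2
  k=4: m=24, d=25, a=2
  k=5: m=26, d=20, a=3
  k=6: m=34, d=1, a=68
d=1 and a=2a₀=68 at k=6, so the next step gives (m, d) = (34, 20) again — its k=1 value — and the period has length 6.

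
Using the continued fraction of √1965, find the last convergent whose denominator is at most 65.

2837/64

√1965 = [44; 3, 21, 1, 4, 1, 21, 3, 88, …] (period length 8).
Convergents:
  p_0/q_0 = 44/1
  p_1/q_1 = 133/3
  p_2/q_2 = 2837/64
  p_3/q_3 = 2970/67
q_2 = 64 ≤ 65 < 67 = q_3, so the answer is 2837/64.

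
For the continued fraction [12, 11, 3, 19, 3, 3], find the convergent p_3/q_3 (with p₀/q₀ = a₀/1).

7942/657

Using pₖ = aₖpₖ₋₁ + pₖ₋₂, qₖ = aₖqₖ₋₁ + qₖ₋₂ (with p₋₁=1, p₋₂=0, q₋₁=0, q₋₂=1):
  k=0: a=12, p=12, q=1
  k=1: a=11, p=133, q=11
  k=2: a=3, p=411, q=34
  k=3: a=19, p=7942, q=657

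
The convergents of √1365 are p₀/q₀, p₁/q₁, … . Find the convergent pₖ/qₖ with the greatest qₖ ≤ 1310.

√1365 = [36; 1, 17, 2, 17, 1, 72, …] (period length 6).
Convergents:
  p_0/q_0 = 36/1
  p_1/q_1 = 37/1
  p_2/q_2 = 665/18
  p_3/q_3 = 1367/37
  p_4/q_4 = 23904/647
  p_5/q_5 = 25271/684
  p_6/q_6 = 1843416/49895
q_5 = 684 ≤ 1310 < 49895 = q_6, so the answer is 25271/684.

25271/684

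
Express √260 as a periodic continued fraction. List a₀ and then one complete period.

[16; 8, 32]

a₀ = ⌊√260⌋ = 16.
With m₀=0, d₀=1 and mₖ₊₁ = dₖaₖ − mₖ, dₖ₊₁ = (n − mₖ₊₁²)/dₖ, aₖ₊₁ = ⌊(a₀+mₖ₊₁)/dₖ₊₁⌋:
  k=1: m=16, d=4, a=8
  k=2: m=16, d=1, a=32
d=1 and a=2a₀=32 at k=2, so the next step gives (m, d) = (16, 4) again — its k=1 value — and the period has length 2.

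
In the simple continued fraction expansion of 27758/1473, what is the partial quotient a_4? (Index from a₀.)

27758 = 18·1473 + 1244   →  a_0 = 18
1473 = 1·1244 + 229   →  a_1 = 1
1244 = 5·229 + 99   →  a_2 = 5
229 = 2·99 + 31   →  a_3 = 2
99 = 3·31 + 6   →  a_4 = 3

3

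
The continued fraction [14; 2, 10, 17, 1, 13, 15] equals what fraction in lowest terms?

1156151/79865

Fold from the inside: start with 15/1.
  13 + 1/15 = 196/15
  1 + 15/196 = 211/196
  17 + 196/211 = 3783/211
  10 + 211/3783 = 38041/3783
  2 + 3783/38041 = 79865/38041
  14 + 38041/79865 = 1156151/79865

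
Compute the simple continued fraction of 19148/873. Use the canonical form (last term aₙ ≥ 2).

[21; 1, 14, 19, 3]

19148 = 21*873 + 815
873 = 1*815 + 58
815 = 14*58 + 3
58 = 19*3 + 1
3 = 3*1 + 0  (stop)
So 19148/873 = [21; 1, 14, 19, 3].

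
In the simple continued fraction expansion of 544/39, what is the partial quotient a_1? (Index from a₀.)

544 = 13·39 + 37   →  a_0 = 13
39 = 1·37 + 2   →  a_1 = 1

1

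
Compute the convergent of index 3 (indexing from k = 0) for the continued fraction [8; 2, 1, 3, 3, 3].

92/11

Using pₖ = aₖpₖ₋₁ + pₖ₋₂, qₖ = aₖqₖ₋₁ + qₖ₋₂ (with p₋₁=1, p₋₂=0, q₋₁=0, q₋₂=1):
  k=0: a=8, p=8, q=1
  k=1: a=2, p=17, q=2
  k=2: a=1, p=25, q=3
  k=3: a=3, p=92, q=11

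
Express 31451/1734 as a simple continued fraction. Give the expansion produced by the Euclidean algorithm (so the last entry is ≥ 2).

[18; 7, 3, 1, 11, 5]

31451 = 18·1734 + 239
1734 = 7·239 + 61
239 = 3·61 + 56
61 = 1·56 + 5
56 = 11·5 + 1
5 = 5·1 + 0  (stop)
So 31451/1734 = [18; 7, 3, 1, 11, 5].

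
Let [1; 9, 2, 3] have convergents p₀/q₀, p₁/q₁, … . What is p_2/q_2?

21/19

Using pₖ = aₖpₖ₋₁ + pₖ₋₂, qₖ = aₖqₖ₋₁ + qₖ₋₂ (with p₋₁=1, p₋₂=0, q₋₁=0, q₋₂=1):
  k=0: a=1, p=1, q=1
  k=1: a=9, p=10, q=9
  k=2: a=2, p=21, q=19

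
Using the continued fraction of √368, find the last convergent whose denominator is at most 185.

1151/60

√368 = [19; 5, 2, 5, 38, …] (period length 4).
Convergents:
  p_0/q_0 = 19/1
  p_1/q_1 = 96/5
  p_2/q_2 = 211/11
  p_3/q_3 = 1151/60
  p_4/q_4 = 43949/2291
q_3 = 60 ≤ 185 < 2291 = q_4, so the answer is 1151/60.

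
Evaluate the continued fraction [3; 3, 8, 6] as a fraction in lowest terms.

Fold from the inside: start with 6/1.
  8 + 1/6 = 49/6
  3 + 6/49 = 153/49
  3 + 49/153 = 508/153

508/153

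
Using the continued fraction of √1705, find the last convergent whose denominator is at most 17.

289/7

√1705 = [41; 3, 2, 3, 82, …] (period length 4).
Convergents:
  p_0/q_0 = 41/1
  p_1/q_1 = 124/3
  p_2/q_2 = 289/7
  p_3/q_3 = 991/24
q_2 = 7 ≤ 17 < 24 = q_3, so the answer is 289/7.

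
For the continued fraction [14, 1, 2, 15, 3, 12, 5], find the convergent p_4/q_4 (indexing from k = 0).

Using pₖ = aₖpₖ₋₁ + pₖ₋₂, qₖ = aₖqₖ₋₁ + qₖ₋₂ (with p₋₁=1, p₋₂=0, q₋₁=0, q₋₂=1):
  k=0: a=14, p=14, q=1
  k=1: a=1, p=15, q=1
  k=2: a=2, p=44, q=3
  k=3: a=15, p=675, q=46
  k=4: a=3, p=2069, q=141

2069/141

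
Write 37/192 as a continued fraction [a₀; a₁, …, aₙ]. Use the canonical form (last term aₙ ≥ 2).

37 = 0*192 + 37
192 = 5*37 + 7
37 = 5*7 + 2
7 = 3*2 + 1
2 = 2*1 + 0  (stop)
So 37/192 = [0; 5, 5, 3, 2].

[0; 5, 5, 3, 2]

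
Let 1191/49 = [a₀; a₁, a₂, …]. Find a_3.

1191 = 24·49 + 15   →  a_0 = 24
49 = 3·15 + 4   →  a_1 = 3
15 = 3·4 + 3   →  a_2 = 3
4 = 1·3 + 1   →  a_3 = 1

1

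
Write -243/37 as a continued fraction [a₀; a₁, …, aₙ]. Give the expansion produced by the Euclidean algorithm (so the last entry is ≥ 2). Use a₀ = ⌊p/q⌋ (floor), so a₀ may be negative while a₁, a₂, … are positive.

-243 = -7*37 + 16
37 = 2*16 + 5
16 = 3*5 + 1
5 = 5*1 + 0  (stop)
So -243/37 = [-7; 2, 3, 5].

[-7; 2, 3, 5]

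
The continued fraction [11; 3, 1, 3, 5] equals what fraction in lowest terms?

Using pₖ = aₖpₖ₋₁ + pₖ₋₂ and qₖ = aₖqₖ₋₁ + qₖ₋₂:
  k=0: a=11, p=11, q=1
  k=1: a=3, p=34, q=3
  k=2: a=1, p=45, q=4
  k=3: a=3, p=169, q=15
  k=4: a=5, p=890, q=79

890/79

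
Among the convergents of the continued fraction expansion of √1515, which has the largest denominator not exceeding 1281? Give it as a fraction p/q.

39429/1013

√1515 = [38; 1, 11, 1, 76, …] (period length 4).
Convergents:
  p_0/q_0 = 38/1
  p_1/q_1 = 39/1
  p_2/q_2 = 467/12
  p_3/q_3 = 506/13
  p_4/q_4 = 38923/1000
  p_5/q_5 = 39429/1013
  p_6/q_6 = 472642/12143
q_5 = 1013 ≤ 1281 < 12143 = q_6, so the answer is 39429/1013.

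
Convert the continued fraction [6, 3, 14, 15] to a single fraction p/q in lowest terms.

4099/648

Using pₖ = aₖpₖ₋₁ + pₖ₋₂ and qₖ = aₖqₖ₋₁ + qₖ₋₂:
  k=0: a=6, p=6, q=1
  k=1: a=3, p=19, q=3
  k=2: a=14, p=272, q=43
  k=3: a=15, p=4099, q=648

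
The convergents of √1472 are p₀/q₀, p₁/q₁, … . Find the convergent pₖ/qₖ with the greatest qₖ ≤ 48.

√1472 = [38; 2, 1, 2, 1, 2, 76, …] (period length 6).
Convergents:
  p_0/q_0 = 38/1
  p_1/q_1 = 77/2
  p_2/q_2 = 115/3
  p_3/q_3 = 307/8
  p_4/q_4 = 422/11
  p_5/q_5 = 1151/30
  p_6/q_6 = 87898/2291
q_5 = 30 ≤ 48 < 2291 = q_6, so the answer is 1151/30.

1151/30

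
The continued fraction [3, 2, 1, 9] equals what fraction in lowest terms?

Using pₖ = aₖpₖ₋₁ + pₖ₋₂ and qₖ = aₖqₖ₋₁ + qₖ₋₂:
  k=0: a=3, p=3, q=1
  k=1: a=2, p=7, q=2
  k=2: a=1, p=10, q=3
  k=3: a=9, p=97, q=29

97/29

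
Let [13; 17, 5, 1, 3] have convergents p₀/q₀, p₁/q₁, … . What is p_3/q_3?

Using pₖ = aₖpₖ₋₁ + pₖ₋₂, qₖ = aₖqₖ₋₁ + qₖ₋₂ (with p₋₁=1, p₋₂=0, q₋₁=0, q₋₂=1):
  k=0: a=13, p=13, q=1
  k=1: a=17, p=222, q=17
  k=2: a=5, p=1123, q=86
  k=3: a=1, p=1345, q=103

1345/103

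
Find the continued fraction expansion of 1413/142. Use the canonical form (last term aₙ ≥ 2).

[9; 1, 19, 3, 2]

1413 = 9×142 + 135
142 = 1×135 + 7
135 = 19×7 + 2
7 = 3×2 + 1
2 = 2×1 + 0  (stop)
So 1413/142 = [9; 1, 19, 3, 2].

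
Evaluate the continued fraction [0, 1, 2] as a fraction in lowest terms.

Fold from the inside: start with 2/1.
  1 + 1/2 = 3/2
  0 + 2/3 = 2/3

2/3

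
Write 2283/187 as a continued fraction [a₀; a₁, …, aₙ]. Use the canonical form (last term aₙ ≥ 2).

[12; 4, 1, 3, 1, 7]

2283 = 12×187 + 39
187 = 4×39 + 31
39 = 1×31 + 8
31 = 3×8 + 7
8 = 1×7 + 1
7 = 7×1 + 0  (stop)
So 2283/187 = [12; 4, 1, 3, 1, 7].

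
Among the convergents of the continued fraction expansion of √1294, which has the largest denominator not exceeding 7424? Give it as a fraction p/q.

93204/2591

√1294 = [35; 1, 34, 1, 70, …] (period length 4).
Convergents:
  p_0/q_0 = 35/1
  p_1/q_1 = 36/1
  p_2/q_2 = 1259/35
  p_3/q_3 = 1295/36
  p_4/q_4 = 91909/2555
  p_5/q_5 = 93204/2591
  p_6/q_6 = 3260845/90649
q_5 = 2591 ≤ 7424 < 90649 = q_6, so the answer is 93204/2591.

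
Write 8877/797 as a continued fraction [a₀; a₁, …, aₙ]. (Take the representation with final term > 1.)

[11; 7, 4, 13, 2]

8877 = 11×797 + 110
797 = 7×110 + 27
110 = 4×27 + 2
27 = 13×2 + 1
2 = 2×1 + 0  (stop)
So 8877/797 = [11; 7, 4, 13, 2].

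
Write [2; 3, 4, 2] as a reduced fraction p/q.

67/29

Using pₖ = aₖpₖ₋₁ + pₖ₋₂ and qₖ = aₖqₖ₋₁ + qₖ₋₂:
  k=0: a=2, p=2, q=1
  k=1: a=3, p=7, q=3
  k=2: a=4, p=30, q=13
  k=3: a=2, p=67, q=29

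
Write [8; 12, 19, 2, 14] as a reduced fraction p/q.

Using pₖ = aₖpₖ₋₁ + pₖ₋₂ and qₖ = aₖqₖ₋₁ + qₖ₋₂:
  k=0: a=8, p=8, q=1
  k=1: a=12, p=97, q=12
  k=2: a=19, p=1851, q=229
  k=3: a=2, p=3799, q=470
  k=4: a=14, p=55037, q=6809

55037/6809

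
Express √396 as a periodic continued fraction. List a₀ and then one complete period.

[19; 1, 8, 1, 38]

a₀ = ⌊√396⌋ = 19.
With m₀=0, d₀=1 and mₖ₊₁ = dₖaₖ − mₖ, dₖ₊₁ = (n − mₖ₊₁²)/dₖ, aₖ₊₁ = ⌊(a₀+mₖ₊₁)/dₖ₊₁⌋:
  k=1: m=19, d=35, a=1
  k=2: m=16, d=4, a=8
  k=3: m=16, d=35, a=1
  k=4: m=19, d=1, a=38
d=1 and a=2a₀=38 at k=4, so the next step gives (m, d) = (19, 35) again — its k=1 value — and the period has length 4.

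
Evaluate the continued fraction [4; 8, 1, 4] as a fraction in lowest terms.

181/44

Fold from the inside: start with 4/1.
  1 + 1/4 = 5/4
  8 + 4/5 = 44/5
  4 + 5/44 = 181/44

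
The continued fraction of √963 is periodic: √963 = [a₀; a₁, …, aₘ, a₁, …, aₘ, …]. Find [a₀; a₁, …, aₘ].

a₀ = ⌊√963⌋ = 31.

[31; 31, 62]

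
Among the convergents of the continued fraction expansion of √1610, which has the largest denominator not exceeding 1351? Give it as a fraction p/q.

25720/641

√1610 = [40; 8, 80, …] (period length 2).
Convergents:
  p_0/q_0 = 40/1
  p_1/q_1 = 321/8
  p_2/q_2 = 25720/641
  p_3/q_3 = 206081/5136
q_2 = 641 ≤ 1351 < 5136 = q_3, so the answer is 25720/641.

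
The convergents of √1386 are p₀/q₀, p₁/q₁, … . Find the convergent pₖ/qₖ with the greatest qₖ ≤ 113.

1787/48

√1386 = [37; 4, 2, 1, 2, 1, 2, 4, 74, …] (period length 8).
Convergents:
  p_0/q_0 = 37/1
  p_1/q_1 = 149/4
  p_2/q_2 = 335/9
  p_3/q_3 = 484/13
  p_4/q_4 = 1303/35
  p_5/q_5 = 1787/48
  p_6/q_6 = 4877/131
q_5 = 48 ≤ 113 < 131 = q_6, so the answer is 1787/48.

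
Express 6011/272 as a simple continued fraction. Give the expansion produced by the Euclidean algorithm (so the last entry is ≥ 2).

6011 = 22·272 + 27
272 = 10·27 + 2
27 = 13·2 + 1
2 = 2·1 + 0  (stop)
So 6011/272 = [22; 10, 13, 2].

[22; 10, 13, 2]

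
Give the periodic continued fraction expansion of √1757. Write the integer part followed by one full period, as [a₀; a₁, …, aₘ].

a₀ = ⌊√1757⌋ = 41.

[41; 1, 10, 1, 82]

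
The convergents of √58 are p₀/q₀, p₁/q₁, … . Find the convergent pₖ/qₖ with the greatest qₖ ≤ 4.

23/3

√58 = [7; 1, 1, 1, 1, 1, 1, 14, …] (period length 7).
Convergents:
  p_0/q_0 = 7/1
  p_1/q_1 = 8/1
  p_2/q_2 = 15/2
  p_3/q_3 = 23/3
  p_4/q_4 = 38/5
q_3 = 3 ≤ 4 < 5 = q_4, so the answer is 23/3.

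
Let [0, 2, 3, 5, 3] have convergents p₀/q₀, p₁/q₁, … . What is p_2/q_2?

3/7

Using pₖ = aₖpₖ₋₁ + pₖ₋₂, qₖ = aₖqₖ₋₁ + qₖ₋₂ (with p₋₁=1, p₋₂=0, q₋₁=0, q₋₂=1):
  k=0: a=0, p=0, q=1
  k=1: a=2, p=1, q=2
  k=2: a=3, p=3, q=7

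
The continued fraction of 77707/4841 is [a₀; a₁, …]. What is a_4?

17

77707 = 16·4841 + 251   →  a_0 = 16
4841 = 19·251 + 72   →  a_1 = 19
251 = 3·72 + 35   →  a_2 = 3
72 = 2·35 + 2   →  a_3 = 2
35 = 17·2 + 1   →  a_4 = 17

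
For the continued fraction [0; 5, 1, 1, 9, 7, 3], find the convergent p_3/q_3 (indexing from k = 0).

Using pₖ = aₖpₖ₋₁ + pₖ₋₂, qₖ = aₖqₖ₋₁ + qₖ₋₂ (with p₋₁=1, p₋₂=0, q₋₁=0, q₋₂=1):
  k=0: a=0, p=0, q=1
  k=1: a=5, p=1, q=5
  k=2: a=1, p=1, q=6
  k=3: a=1, p=2, q=11

2/11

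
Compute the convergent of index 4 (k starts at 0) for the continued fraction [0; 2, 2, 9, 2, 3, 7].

40/99

Using pₖ = aₖpₖ₋₁ + pₖ₋₂, qₖ = aₖqₖ₋₁ + qₖ₋₂ (with p₋₁=1, p₋₂=0, q₋₁=0, q₋₂=1):
  k=0: a=0, p=0, q=1
  k=1: a=2, p=1, q=2
  k=2: a=2, p=2, q=5
  k=3: a=9, p=19, q=47
  k=4: a=2, p=40, q=99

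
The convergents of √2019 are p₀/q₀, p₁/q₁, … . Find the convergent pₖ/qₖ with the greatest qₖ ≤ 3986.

60615/1349

√2019 = [44; 1, 13, 1, 88, …] (period length 4).
Convergents:
  p_0/q_0 = 44/1
  p_1/q_1 = 45/1
  p_2/q_2 = 629/14
  p_3/q_3 = 674/15
  p_4/q_4 = 59941/1334
  p_5/q_5 = 60615/1349
  p_6/q_6 = 847936/18871
q_5 = 1349 ≤ 3986 < 18871 = q_6, so the answer is 60615/1349.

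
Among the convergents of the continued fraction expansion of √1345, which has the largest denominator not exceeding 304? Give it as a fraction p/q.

√1345 = [36; 1, 2, 14, 2, 1, 72, …] (period length 6).
Convergents:
  p_0/q_0 = 36/1
  p_1/q_1 = 37/1
  p_2/q_2 = 110/3
  p_3/q_3 = 1577/43
  p_4/q_4 = 3264/89
  p_5/q_5 = 4841/132
  p_6/q_6 = 351816/9593
q_5 = 132 ≤ 304 < 9593 = q_6, so the answer is 4841/132.

4841/132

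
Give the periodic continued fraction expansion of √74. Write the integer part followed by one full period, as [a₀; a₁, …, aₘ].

[8; 1, 1, 1, 1, 16]

a₀ = ⌊√74⌋ = 8.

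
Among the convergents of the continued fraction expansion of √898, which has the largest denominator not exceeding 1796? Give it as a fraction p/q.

53011/1769

√898 = [29; 1, 28, 1, 58, …] (period length 4).
Convergents:
  p_0/q_0 = 29/1
  p_1/q_1 = 30/1
  p_2/q_2 = 869/29
  p_3/q_3 = 899/30
  p_4/q_4 = 53011/1769
  p_5/q_5 = 53910/1799
q_4 = 1769 ≤ 1796 < 1799 = q_5, so the answer is 53011/1769.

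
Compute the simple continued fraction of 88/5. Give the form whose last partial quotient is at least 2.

[17; 1, 1, 2]

88 = 17×5 + 3
5 = 1×3 + 2
3 = 1×2 + 1
2 = 2×1 + 0  (stop)
So 88/5 = [17; 1, 1, 2].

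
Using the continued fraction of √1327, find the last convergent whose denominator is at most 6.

√1327 = [36; 2, 2, 1, 35, 1, 2, 2, 72, …] (period length 8).
Convergents:
  p_0/q_0 = 36/1
  p_1/q_1 = 73/2
  p_2/q_2 = 182/5
  p_3/q_3 = 255/7
q_2 = 5 ≤ 6 < 7 = q_3, so the answer is 182/5.

182/5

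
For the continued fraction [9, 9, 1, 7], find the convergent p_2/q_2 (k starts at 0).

91/10

Using pₖ = aₖpₖ₋₁ + pₖ₋₂, qₖ = aₖqₖ₋₁ + qₖ₋₂ (with p₋₁=1, p₋₂=0, q₋₁=0, q₋₂=1):
  k=0: a=9, p=9, q=1
  k=1: a=9, p=82, q=9
  k=2: a=1, p=91, q=10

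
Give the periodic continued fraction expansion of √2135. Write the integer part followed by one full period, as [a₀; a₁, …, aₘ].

[46; 4, 1, 5, 1, 4, 92]

a₀ = ⌊√2135⌋ = 46.
With m₀=0, d₀=1 and mₖ₊₁ = dₖaₖ − mₖ, dₖ₊₁ = (n − mₖ₊₁²)/dₖ, aₖ₊₁ = ⌊(a₀+mₖ₊₁)/dₖ₊₁⌋:
  k=1: m=46, d=19, a=4
  k=2: m=30, d=65, a=1
  k=3: m=35, d=14, a=5
  k=4: m=35, d=65, a=1
  k=5: m=30, d=19, a=4
  k=6: m=46, d=1, a=92
d=1 and a=2a₀=92 at k=6, so the next step gives (m, d) = (46, 19) again — its k=1 value — and the period has length 6.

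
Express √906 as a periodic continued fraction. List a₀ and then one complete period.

[30; 10, 60]

a₀ = ⌊√906⌋ = 30.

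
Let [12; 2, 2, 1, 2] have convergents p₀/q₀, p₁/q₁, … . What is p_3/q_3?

Using pₖ = aₖpₖ₋₁ + pₖ₋₂, qₖ = aₖqₖ₋₁ + qₖ₋₂ (with p₋₁=1, p₋₂=0, q₋₁=0, q₋₂=1):
  k=0: a=12, p=12, q=1
  k=1: a=2, p=25, q=2
  k=2: a=2, p=62, q=5
  k=3: a=1, p=87, q=7

87/7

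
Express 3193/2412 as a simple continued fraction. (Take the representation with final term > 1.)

3193 = 1×2412 + 781
2412 = 3×781 + 69
781 = 11×69 + 22
69 = 3×22 + 3
22 = 7×3 + 1
3 = 3×1 + 0  (stop)
So 3193/2412 = [1; 3, 11, 3, 7, 3].

[1; 3, 11, 3, 7, 3]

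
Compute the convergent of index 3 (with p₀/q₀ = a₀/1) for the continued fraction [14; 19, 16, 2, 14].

8839/629

Using pₖ = aₖpₖ₋₁ + pₖ₋₂, qₖ = aₖqₖ₋₁ + qₖ₋₂ (with p₋₁=1, p₋₂=0, q₋₁=0, q₋₂=1):
  k=0: a=14, p=14, q=1
  k=1: a=19, p=267, q=19
  k=2: a=16, p=4286, q=305
  k=3: a=2, p=8839, q=629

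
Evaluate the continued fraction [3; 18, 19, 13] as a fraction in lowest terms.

13679/4477

Using pₖ = aₖpₖ₋₁ + pₖ₋₂ and qₖ = aₖqₖ₋₁ + qₖ₋₂:
  k=0: a=3, p=3, q=1
  k=1: a=18, p=55, q=18
  k=2: a=19, p=1048, q=343
  k=3: a=13, p=13679, q=4477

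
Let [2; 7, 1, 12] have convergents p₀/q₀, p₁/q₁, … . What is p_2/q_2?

Using pₖ = aₖpₖ₋₁ + pₖ₋₂, qₖ = aₖqₖ₋₁ + qₖ₋₂ (with p₋₁=1, p₋₂=0, q₋₁=0, q₋₂=1):
  k=0: a=2, p=2, q=1
  k=1: a=7, p=15, q=7
  k=2: a=1, p=17, q=8

17/8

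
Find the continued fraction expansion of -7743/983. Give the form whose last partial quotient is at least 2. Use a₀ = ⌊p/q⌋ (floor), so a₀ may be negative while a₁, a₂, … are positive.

-7743 = -8*983 + 121
983 = 8*121 + 15
121 = 8*15 + 1
15 = 15*1 + 0  (stop)
So -7743/983 = [-8; 8, 8, 15].

[-8; 8, 8, 15]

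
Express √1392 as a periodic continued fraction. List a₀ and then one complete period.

[37; 3, 4, 3, 74]

a₀ = ⌊√1392⌋ = 37.
With m₀=0, d₀=1 and mₖ₊₁ = dₖaₖ − mₖ, dₖ₊₁ = (n − mₖ₊₁²)/dₖ, aₖ₊₁ = ⌊(a₀+mₖ₊₁)/dₖ₊₁⌋:
  k=1: m=37, d=23, a=3
  k=2: m=32, d=16, a=4
  k=3: m=32, d=23, a=3
  k=4: m=37, d=1, a=74
d=1 and a=2a₀=74 at k=4, so the next step gives (m, d) = (37, 23) again — its k=1 value — and the period has length 4.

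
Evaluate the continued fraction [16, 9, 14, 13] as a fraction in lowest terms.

26743/1660

Fold from the inside: start with 13/1.
  14 + 1/13 = 183/13
  9 + 13/183 = 1660/183
  16 + 183/1660 = 26743/1660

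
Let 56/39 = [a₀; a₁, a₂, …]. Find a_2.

3

56 = 1·39 + 17   →  a_0 = 1
39 = 2·17 + 5   →  a_1 = 2
17 = 3·5 + 2   →  a_2 = 3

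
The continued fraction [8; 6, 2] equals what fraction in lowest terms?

Fold from the inside: start with 2/1.
  6 + 1/2 = 13/2
  8 + 2/13 = 106/13

106/13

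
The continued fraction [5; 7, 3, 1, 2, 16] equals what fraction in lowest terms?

Fold from the inside: start with 16/1.
  2 + 1/16 = 33/16
  1 + 16/33 = 49/33
  3 + 33/49 = 180/49
  7 + 49/180 = 1309/180
  5 + 180/1309 = 6725/1309

6725/1309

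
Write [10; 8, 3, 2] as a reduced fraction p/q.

587/58

Fold from the inside: start with 2/1.
  3 + 1/2 = 7/2
  8 + 2/7 = 58/7
  10 + 7/58 = 587/58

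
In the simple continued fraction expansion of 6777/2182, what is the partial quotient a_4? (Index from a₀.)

8

6777 = 3·2182 + 231   →  a_0 = 3
2182 = 9·231 + 103   →  a_1 = 9
231 = 2·103 + 25   →  a_2 = 2
103 = 4·25 + 3   →  a_3 = 4
25 = 8·3 + 1   →  a_4 = 8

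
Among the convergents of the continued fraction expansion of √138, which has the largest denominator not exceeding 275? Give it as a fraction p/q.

√138 = [11; 1, 2, 1, 22, …] (period length 4).
Convergents:
  p_0/q_0 = 11/1
  p_1/q_1 = 12/1
  p_2/q_2 = 35/3
  p_3/q_3 = 47/4
  p_4/q_4 = 1069/91
  p_5/q_5 = 1116/95
  p_6/q_6 = 3301/281
q_5 = 95 ≤ 275 < 281 = q_6, so the answer is 1116/95.

1116/95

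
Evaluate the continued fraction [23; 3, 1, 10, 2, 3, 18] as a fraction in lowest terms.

133115/5724

Using pₖ = aₖpₖ₋₁ + pₖ₋₂ and qₖ = aₖqₖ₋₁ + qₖ₋₂:
  k=0: a=23, p=23, q=1
  k=1: a=3, p=70, q=3
  k=2: a=1, p=93, q=4
  k=3: a=10, p=1000, q=43
  k=4: a=2, p=2093, q=90
  k=5: a=3, p=7279, q=313
  k=6: a=18, p=133115, q=5724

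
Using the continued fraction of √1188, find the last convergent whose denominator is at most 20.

√1188 = [34; 2, 7, 6, 7, 2, 68, …] (period length 6).
Convergents:
  p_0/q_0 = 34/1
  p_1/q_1 = 69/2
  p_2/q_2 = 517/15
  p_3/q_3 = 3171/92
q_2 = 15 ≤ 20 < 92 = q_3, so the answer is 517/15.

517/15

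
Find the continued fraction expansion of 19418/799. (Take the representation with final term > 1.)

19418 = 24×799 + 242
799 = 3×242 + 73
242 = 3×73 + 23
73 = 3×23 + 4
23 = 5×4 + 3
4 = 1×3 + 1
3 = 3×1 + 0  (stop)
So 19418/799 = [24; 3, 3, 3, 5, 1, 3].

[24; 3, 3, 3, 5, 1, 3]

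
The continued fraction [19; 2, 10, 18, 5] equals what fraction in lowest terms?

Fold from the inside: start with 5/1.
  18 + 1/5 = 91/5
  10 + 5/91 = 915/91
  2 + 91/915 = 1921/915
  19 + 915/1921 = 37414/1921

37414/1921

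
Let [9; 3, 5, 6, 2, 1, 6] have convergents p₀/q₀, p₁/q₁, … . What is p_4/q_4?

1993/214

Using pₖ = aₖpₖ₋₁ + pₖ₋₂, qₖ = aₖqₖ₋₁ + qₖ₋₂ (with p₋₁=1, p₋₂=0, q₋₁=0, q₋₂=1):
  k=0: a=9, p=9, q=1
  k=1: a=3, p=28, q=3
  k=2: a=5, p=149, q=16
  k=3: a=6, p=922, q=99
  k=4: a=2, p=1993, q=214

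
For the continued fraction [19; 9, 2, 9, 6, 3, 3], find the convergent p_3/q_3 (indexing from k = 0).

Using pₖ = aₖpₖ₋₁ + pₖ₋₂, qₖ = aₖqₖ₋₁ + qₖ₋₂ (with p₋₁=1, p₋₂=0, q₋₁=0, q₋₂=1):
  k=0: a=19, p=19, q=1
  k=1: a=9, p=172, q=9
  k=2: a=2, p=363, q=19
  k=3: a=9, p=3439, q=180

3439/180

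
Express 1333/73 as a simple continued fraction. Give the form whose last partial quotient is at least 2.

[18; 3, 1, 5, 3]

1333 = 18·73 + 19
73 = 3·19 + 16
19 = 1·16 + 3
16 = 5·3 + 1
3 = 3·1 + 0  (stop)
So 1333/73 = [18; 3, 1, 5, 3].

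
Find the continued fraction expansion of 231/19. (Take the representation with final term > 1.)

[12; 6, 3]

231 = 12×19 + 3
19 = 6×3 + 1
3 = 3×1 + 0  (stop)
So 231/19 = [12; 6, 3].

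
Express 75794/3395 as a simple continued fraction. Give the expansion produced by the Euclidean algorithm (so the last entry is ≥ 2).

75794 = 22×3395 + 1104
3395 = 3×1104 + 83
1104 = 13×83 + 25
83 = 3×25 + 8
25 = 3×8 + 1
8 = 8×1 + 0  (stop)
So 75794/3395 = [22; 3, 13, 3, 3, 8].

[22; 3, 13, 3, 3, 8]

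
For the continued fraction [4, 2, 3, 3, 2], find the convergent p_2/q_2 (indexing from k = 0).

31/7

Using pₖ = aₖpₖ₋₁ + pₖ₋₂, qₖ = aₖqₖ₋₁ + qₖ₋₂ (with p₋₁=1, p₋₂=0, q₋₁=0, q₋₂=1):
  k=0: a=4, p=4, q=1
  k=1: a=2, p=9, q=2
  k=2: a=3, p=31, q=7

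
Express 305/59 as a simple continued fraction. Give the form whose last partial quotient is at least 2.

305 = 5*59 + 10
59 = 5*10 + 9
10 = 1*9 + 1
9 = 9*1 + 0  (stop)
So 305/59 = [5; 5, 1, 9].

[5; 5, 1, 9]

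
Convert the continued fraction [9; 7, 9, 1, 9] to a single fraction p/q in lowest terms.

6426/703

Fold from the inside: start with 9/1.
  1 + 1/9 = 10/9
  9 + 9/10 = 99/10
  7 + 10/99 = 703/99
  9 + 99/703 = 6426/703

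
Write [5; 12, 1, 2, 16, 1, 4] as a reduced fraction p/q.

16542/3257

Using pₖ = aₖpₖ₋₁ + pₖ₋₂ and qₖ = aₖqₖ₋₁ + qₖ₋₂:
  k=0: a=5, p=5, q=1
  k=1: a=12, p=61, q=12
  k=2: a=1, p=66, q=13
  k=3: a=2, p=193, q=38
  k=4: a=16, p=3154, q=621
  k=5: a=1, p=3347, q=659
  k=6: a=4, p=16542, q=3257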